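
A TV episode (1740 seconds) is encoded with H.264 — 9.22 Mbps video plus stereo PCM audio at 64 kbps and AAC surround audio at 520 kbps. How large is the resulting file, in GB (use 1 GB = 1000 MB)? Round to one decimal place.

2.1 GB

Audio total: 64 + 520 = 584 kbps = 0.584 Mbps.
Total bitrate: 9.22 + 0.584 = 9.804 Mbps.
Stream data: 9.804 Mbps × 1740 s = 17059.0 Mb.
17,059 Mb ÷ 8 = 2,132 MB → 2.132 GB.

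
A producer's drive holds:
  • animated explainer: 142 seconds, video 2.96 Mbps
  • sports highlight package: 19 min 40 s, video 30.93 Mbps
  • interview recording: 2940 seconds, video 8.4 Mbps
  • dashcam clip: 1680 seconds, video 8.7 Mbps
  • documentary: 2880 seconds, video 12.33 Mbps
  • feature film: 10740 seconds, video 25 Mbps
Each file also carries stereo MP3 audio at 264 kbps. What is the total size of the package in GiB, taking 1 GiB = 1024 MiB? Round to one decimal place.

44.9 GiB

Audio: 264 kbps = 0.264 Mbps.
animated explainer: 3.224 Mbps × 142 s = 457.8 Mb
sports highlight package: 31.194 Mbps × 1180 s = 36808.9 Mb
interview recording: 8.664 Mbps × 2940 s = 25472.2 Mb
dashcam clip: 8.964 Mbps × 1680 s = 15059.5 Mb
documentary: 12.594 Mbps × 2880 s = 36270.7 Mb
feature film: 25.264 Mbps × 10740 s = 271335.4 Mb
Total: 385404.5 Mb = 48175.6 MB.
= 44.87 GiB.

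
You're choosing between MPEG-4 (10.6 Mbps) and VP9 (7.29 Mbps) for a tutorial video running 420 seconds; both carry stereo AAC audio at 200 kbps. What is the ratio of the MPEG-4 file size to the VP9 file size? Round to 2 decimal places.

1.44

Audio: 200 kbps = 0.200 Mbps.
MPEG-4: 10.800 Mbps × 420 s = 4536.0 Mb = 0.567 GB.
VP9: 7.490 Mbps × 420 s = 3145.8 Mb = 0.393 GB.
Ratio: 0.567 / 0.393 = 1.442.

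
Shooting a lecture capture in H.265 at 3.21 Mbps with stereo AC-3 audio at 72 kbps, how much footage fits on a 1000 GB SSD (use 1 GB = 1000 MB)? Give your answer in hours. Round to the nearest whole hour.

Audio: 72 kbps = 0.072 Mbps.
Total bitrate: 3.21 + 0.072 = 3.282 Mbps.
Capacity: 1000 GB = 8,000,000 Mb.
Recording time: 8,000,000 / 3.282 = 2,437,538 s ≈ 677 hours.

677 hours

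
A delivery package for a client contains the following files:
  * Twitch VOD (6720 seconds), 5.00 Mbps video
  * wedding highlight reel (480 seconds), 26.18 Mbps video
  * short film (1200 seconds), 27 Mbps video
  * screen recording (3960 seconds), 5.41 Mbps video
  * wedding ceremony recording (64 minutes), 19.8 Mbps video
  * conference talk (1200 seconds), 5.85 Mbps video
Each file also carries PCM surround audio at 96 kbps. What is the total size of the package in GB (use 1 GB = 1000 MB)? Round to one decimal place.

23.1 GB

Audio: 96 kbps = 0.096 Mbps.
Twitch VOD: 5.096 Mbps × 6720 s = 34245.1 Mb
wedding highlight reel: 26.276 Mbps × 480 s = 12612.5 Mb
short film: 27.096 Mbps × 1200 s = 32515.2 Mb
screen recording: 5.506 Mbps × 3960 s = 21803.8 Mb
wedding ceremony recording: 19.896 Mbps × 3840 s = 76400.6 Mb
conference talk: 5.946 Mbps × 1200 s = 7135.2 Mb
Total: 184712.4 Mb = 23089.0 MB.
= 23.09 GB.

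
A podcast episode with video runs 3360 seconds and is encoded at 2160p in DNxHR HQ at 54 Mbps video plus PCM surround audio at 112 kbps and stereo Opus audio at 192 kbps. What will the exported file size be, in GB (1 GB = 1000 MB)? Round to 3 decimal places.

22.808 GB

Audio total: 112 + 192 = 304 kbps = 0.304 Mbps.
Total bitrate: 54 + 0.304 = 54.304 Mbps.
Stream data: 54.304 Mbps × 3360 s = 182461.4 Mb.
182,461 Mb ÷ 8 = 22,808 MB → 22.81 GB.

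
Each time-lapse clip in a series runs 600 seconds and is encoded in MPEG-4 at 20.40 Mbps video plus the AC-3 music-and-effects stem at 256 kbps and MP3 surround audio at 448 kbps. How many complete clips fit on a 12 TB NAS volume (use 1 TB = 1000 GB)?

7581

Audio total: 256 + 448 = 704 kbps = 0.704 Mbps.
Total bitrate: 21.104 Mbps.
Per item: 21.104 Mbps × 600 s = 12,662 Mb = 1,583 MB.
Capacity: 12 TB = 96,000,000 Mb; 7581.50 items → 7581 complete.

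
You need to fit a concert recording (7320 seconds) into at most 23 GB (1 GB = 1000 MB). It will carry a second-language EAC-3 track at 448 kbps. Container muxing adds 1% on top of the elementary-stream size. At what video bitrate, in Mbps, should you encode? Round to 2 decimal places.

24.44 Mbps

Budget: 23 GB = 184000.0 Mb.
Stream payload after overhead: 184000.0 / 1.01 = 182178.2 Mb.
Total bitrate budget: 182178.2 Mb / 7320 s = 24.888 Mbps.
Audio: 448 kbps = 0.448 Mbps.
Video: 24.888 − 0.448 = 24.440 Mbps.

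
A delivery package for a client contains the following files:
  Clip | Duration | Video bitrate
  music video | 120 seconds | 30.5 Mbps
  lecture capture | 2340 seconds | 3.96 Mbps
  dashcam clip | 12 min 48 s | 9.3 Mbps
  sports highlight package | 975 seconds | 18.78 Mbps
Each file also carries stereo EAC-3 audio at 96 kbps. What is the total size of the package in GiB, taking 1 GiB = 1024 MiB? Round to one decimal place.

Audio: 96 kbps = 0.096 Mbps.
music video: 30.596 Mbps × 120 s = 3671.5 Mb
lecture capture: 4.056 Mbps × 2340 s = 9491.0 Mb
dashcam clip: 9.396 Mbps × 768 s = 7216.1 Mb
sports highlight package: 18.876 Mbps × 975 s = 18404.1 Mb
Total: 38782.8 Mb = 4847.8 MB.
= 4.515 GiB.

4.5 GiB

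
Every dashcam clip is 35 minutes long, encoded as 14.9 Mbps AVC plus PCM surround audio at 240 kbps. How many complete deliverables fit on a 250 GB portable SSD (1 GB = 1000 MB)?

35 min = 2100 s
Audio: 240 kbps = 0.240 Mbps.
Total bitrate: 15.140 Mbps.
Per item: 15.140 Mbps × 2100 s = 31,794 Mb = 3,974 MB.
Capacity: 250 GB = 2,000,000 Mb; 62.90 items → 62 complete.

62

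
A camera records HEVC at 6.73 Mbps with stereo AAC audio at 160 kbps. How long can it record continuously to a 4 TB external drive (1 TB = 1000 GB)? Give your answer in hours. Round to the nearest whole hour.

Audio: 160 kbps = 0.160 Mbps.
Total bitrate: 6.73 + 0.160 = 6.890 Mbps.
Capacity: 4 TB = 32,000,000 Mb.
Recording time: 32,000,000 / 6.890 = 4,644,412 s ≈ 1,290 hours.

1290 hours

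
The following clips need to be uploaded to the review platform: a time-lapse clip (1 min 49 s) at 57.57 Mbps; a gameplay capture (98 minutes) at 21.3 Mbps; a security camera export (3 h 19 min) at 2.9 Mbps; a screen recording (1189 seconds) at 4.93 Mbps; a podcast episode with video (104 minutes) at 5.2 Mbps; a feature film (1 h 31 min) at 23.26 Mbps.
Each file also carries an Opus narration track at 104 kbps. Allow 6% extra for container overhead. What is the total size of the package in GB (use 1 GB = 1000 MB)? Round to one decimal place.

Audio: 104 kbps = 0.104 Mbps.
time-lapse clip: 57.674 Mbps × 109 s × 1.06 = 6663.7 Mb
gameplay capture: 21.404 Mbps × 5880 s × 1.06 = 133406.9 Mb
security camera export: 3.004 Mbps × 11940 s × 1.06 = 38019.8 Mb
screen recording: 5.034 Mbps × 1189 s × 1.06 = 6344.6 Mb
podcast episode with video: 5.304 Mbps × 6240 s × 1.06 = 35082.8 Mb
feature film: 23.364 Mbps × 5460 s × 1.06 = 135221.5 Mb
Total: 354739.1 Mb = 44342.4 MB.
= 44.34 GB.

44.3 GB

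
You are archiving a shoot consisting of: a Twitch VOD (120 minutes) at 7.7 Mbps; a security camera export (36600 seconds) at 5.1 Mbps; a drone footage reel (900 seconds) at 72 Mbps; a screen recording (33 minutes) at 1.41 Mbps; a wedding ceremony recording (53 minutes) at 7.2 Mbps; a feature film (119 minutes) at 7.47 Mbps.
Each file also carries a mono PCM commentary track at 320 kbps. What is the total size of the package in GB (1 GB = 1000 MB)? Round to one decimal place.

50.5 GB

Audio: 320 kbps = 0.320 Mbps.
Twitch VOD: 8.020 Mbps × 7200 s = 57744.0 Mb
security camera export: 5.420 Mbps × 36600 s = 198372.0 Mb
drone footage reel: 72.320 Mbps × 900 s = 65088.0 Mb
screen recording: 1.730 Mbps × 1980 s = 3425.4 Mb
wedding ceremony recording: 7.520 Mbps × 3180 s = 23913.6 Mb
feature film: 7.790 Mbps × 7140 s = 55620.6 Mb
Total: 404163.6 Mb = 50520.4 MB.
= 50.52 GB.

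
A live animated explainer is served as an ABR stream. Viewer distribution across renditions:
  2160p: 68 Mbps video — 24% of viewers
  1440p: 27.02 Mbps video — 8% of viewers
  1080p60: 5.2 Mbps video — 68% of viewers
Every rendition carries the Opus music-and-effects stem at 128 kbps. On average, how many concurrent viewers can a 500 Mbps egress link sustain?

22

Audio: 128 kbps = 0.128 Mbps.
Average per-viewer bitrate: 0.24×68.128 + 0.08×27.148 + 0.68×5.328 = 22.146 Mbps.
500 Mbps = 500.0 Mbps; 500.0 / 22.146 = 22.58 → 22.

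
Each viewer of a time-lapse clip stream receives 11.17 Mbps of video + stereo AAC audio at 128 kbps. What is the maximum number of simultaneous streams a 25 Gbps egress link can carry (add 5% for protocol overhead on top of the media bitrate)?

2107

Audio: 128 kbps = 0.128 Mbps.
Per-viewer media rate: 11.298 Mbps.
On the wire with 5% overhead: 11.863 Mbps.
25 Gbps = 25,000 Mbps; 25,000 / 11.863 = 2107.41 → 2107 viewers.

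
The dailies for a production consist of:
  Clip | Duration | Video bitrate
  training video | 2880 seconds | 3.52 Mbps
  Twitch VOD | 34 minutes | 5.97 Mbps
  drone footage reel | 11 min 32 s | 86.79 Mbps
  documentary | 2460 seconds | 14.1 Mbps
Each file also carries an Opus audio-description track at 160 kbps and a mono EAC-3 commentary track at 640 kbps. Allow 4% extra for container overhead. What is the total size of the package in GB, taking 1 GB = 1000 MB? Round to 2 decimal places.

16.06 GB

Audio total: 160 + 640 = 800 kbps = 0.800 Mbps.
training video: 4.320 Mbps × 2880 s × 1.04 = 12939.3 Mb
Twitch VOD: 6.770 Mbps × 2040 s × 1.04 = 14363.2 Mb
drone footage reel: 87.590 Mbps × 692 s × 1.04 = 63036.8 Mb
documentary: 14.900 Mbps × 2460 s × 1.04 = 38120.2 Mb
Total: 128459.4 Mb = 16057.4 MB.
= 16.06 GB.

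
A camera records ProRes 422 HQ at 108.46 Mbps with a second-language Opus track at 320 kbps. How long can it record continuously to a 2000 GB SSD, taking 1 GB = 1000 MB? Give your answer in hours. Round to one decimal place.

40.9 hours

Audio: 320 kbps = 0.320 Mbps.
Total bitrate: 108.46 + 0.320 = 108.780 Mbps.
Capacity: 2000 GB = 16,000,000 Mb.
Recording time: 16,000,000 / 108.780 = 147,086 s ≈ 40.9 hours.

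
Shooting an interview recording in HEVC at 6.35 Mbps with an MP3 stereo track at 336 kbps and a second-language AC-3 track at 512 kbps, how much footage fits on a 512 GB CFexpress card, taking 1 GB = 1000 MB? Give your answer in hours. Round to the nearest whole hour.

158 hours

Audio total: 336 + 512 = 848 kbps = 0.848 Mbps.
Total bitrate: 6.35 + 0.848 = 7.198 Mbps.
Capacity: 512 GB = 4,096,000 Mb.
Recording time: 4,096,000 / 7.198 = 569,047 s ≈ 158 hours.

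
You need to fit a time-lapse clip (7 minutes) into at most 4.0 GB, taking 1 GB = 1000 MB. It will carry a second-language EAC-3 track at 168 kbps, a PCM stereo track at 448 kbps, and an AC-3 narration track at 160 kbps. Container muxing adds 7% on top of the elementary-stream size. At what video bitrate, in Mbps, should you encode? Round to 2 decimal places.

Budget: 4.0 GB = 32000.0 Mb.
Stream payload after overhead: 32000.0 / 1.07 = 29906.5 Mb.
7 min = 420 s
Total bitrate budget: 29906.5 Mb / 420 s = 71.206 Mbps.
Audio total: 168 + 448 + 160 = 776 kbps = 0.776 Mbps.
Video: 71.206 − 0.776 = 70.430 Mbps.

70.43 Mbps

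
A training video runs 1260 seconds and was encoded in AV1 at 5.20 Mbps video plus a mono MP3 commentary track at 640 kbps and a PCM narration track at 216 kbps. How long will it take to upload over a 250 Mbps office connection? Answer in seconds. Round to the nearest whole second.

31 seconds

Audio total: 640 + 216 = 856 kbps = 0.856 Mbps.
Total bitrate: 6.056 Mbps.
File: 6.056 Mbps × 1260 s = 7630.6 Mb.
At 250 Mbps: 7630.6 / 250 = 30.5 s ≈ 30.5 seconds.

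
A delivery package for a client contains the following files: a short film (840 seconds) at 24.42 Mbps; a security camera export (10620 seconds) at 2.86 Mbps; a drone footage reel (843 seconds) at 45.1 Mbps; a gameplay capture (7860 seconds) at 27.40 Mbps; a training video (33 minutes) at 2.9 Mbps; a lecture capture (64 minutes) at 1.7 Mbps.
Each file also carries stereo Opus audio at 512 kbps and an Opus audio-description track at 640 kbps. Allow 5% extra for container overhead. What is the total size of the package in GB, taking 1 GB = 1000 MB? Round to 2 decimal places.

Audio total: 512 + 640 = 1152 kbps = 1.152 Mbps.
short film: 25.572 Mbps × 840 s × 1.05 = 22554.5 Mb
security camera export: 4.012 Mbps × 10620 s × 1.05 = 44737.8 Mb
drone footage reel: 46.252 Mbps × 843 s × 1.05 = 40940.0 Mb
gameplay capture: 28.552 Mbps × 7860 s × 1.05 = 235639.7 Mb
training video: 4.052 Mbps × 1980 s × 1.05 = 8424.1 Mb
lecture capture: 2.852 Mbps × 3840 s × 1.05 = 11499.3 Mb
Total: 363795.3 Mb = 45474.4 MB.
= 45.47 GB.

45.47 GB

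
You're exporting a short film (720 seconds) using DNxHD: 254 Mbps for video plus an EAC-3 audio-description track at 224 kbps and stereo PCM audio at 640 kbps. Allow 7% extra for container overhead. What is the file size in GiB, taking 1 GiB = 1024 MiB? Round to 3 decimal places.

22.858 GiB

Audio total: 224 + 640 = 864 kbps = 0.864 Mbps.
Total bitrate: 254 + 0.864 = 254.864 Mbps.
Stream data: 254.864 Mbps × 720 s = 183502.1 Mb.
With 7% container overhead: ×1.07.
196,347 Mb = 24,543,403,200 bytes ÷ 1,073,741,824 = 22.86 GiB.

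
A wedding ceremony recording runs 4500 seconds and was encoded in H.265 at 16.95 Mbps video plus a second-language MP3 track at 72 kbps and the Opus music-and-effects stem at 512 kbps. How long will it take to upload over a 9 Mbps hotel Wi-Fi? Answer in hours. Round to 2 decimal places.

Audio total: 72 + 512 = 584 kbps = 0.584 Mbps.
Total bitrate: 17.534 Mbps.
File: 17.534 Mbps × 4500 s = 78903.0 Mb.
At 9 Mbps: 78903.0 / 9 = 8767.0 s ≈ 2.44 hours.

2.44 hours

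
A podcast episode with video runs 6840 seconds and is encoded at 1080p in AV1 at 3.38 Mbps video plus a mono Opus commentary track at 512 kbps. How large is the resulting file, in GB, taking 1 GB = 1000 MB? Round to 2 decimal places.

3.33 GB

Audio: 512 kbps = 0.512 Mbps.
Total bitrate: 3.38 + 0.512 = 3.892 Mbps.
Stream data: 3.892 Mbps × 6840 s = 26621.3 Mb.
26,621 Mb ÷ 8 = 3,328 MB → 3.328 GB.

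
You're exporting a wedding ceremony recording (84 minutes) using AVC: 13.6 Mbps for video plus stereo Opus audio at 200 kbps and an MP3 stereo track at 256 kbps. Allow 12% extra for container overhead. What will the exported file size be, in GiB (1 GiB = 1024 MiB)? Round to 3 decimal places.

84 min = 5040 s
Audio total: 200 + 256 = 456 kbps = 0.456 Mbps.
Total bitrate: 13.6 + 0.456 = 14.056 Mbps.
Stream data: 14.056 Mbps × 5040 s = 70842.2 Mb.
With 12% container overhead: ×1.12.
79,343 Mb = 9,917,913,600 bytes ÷ 1,073,741,824 = 9.237 GiB.

9.237 GiB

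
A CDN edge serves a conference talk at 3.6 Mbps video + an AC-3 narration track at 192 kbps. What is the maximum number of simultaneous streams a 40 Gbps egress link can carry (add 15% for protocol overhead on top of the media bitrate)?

Audio: 192 kbps = 0.192 Mbps.
Per-viewer media rate: 3.792 Mbps.
On the wire with 15% overhead: 4.361 Mbps.
40 Gbps = 40,000 Mbps; 40,000 / 4.361 = 9172.63 → 9172 viewers.

9172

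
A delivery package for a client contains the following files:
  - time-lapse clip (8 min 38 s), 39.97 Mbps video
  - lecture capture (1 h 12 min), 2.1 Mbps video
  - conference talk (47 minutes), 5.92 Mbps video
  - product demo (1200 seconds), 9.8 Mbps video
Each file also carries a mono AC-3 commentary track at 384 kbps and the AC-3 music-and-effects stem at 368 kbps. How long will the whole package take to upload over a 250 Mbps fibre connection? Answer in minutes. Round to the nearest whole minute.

Audio total: 384 + 368 = 752 kbps = 0.752 Mbps.
time-lapse clip: 40.722 Mbps × 518 s = 21094.0 Mb
lecture capture: 2.852 Mbps × 4320 s = 12320.6 Mb
conference talk: 6.672 Mbps × 2820 s = 18815.0 Mb
product demo: 10.552 Mbps × 1200 s = 12662.4 Mb
Total: 64892.1 Mb = 8111.5 MB.
At 250 Mbps: 64892.1 / 250 = 260 s ≈ 4.33 minutes.

4 minutes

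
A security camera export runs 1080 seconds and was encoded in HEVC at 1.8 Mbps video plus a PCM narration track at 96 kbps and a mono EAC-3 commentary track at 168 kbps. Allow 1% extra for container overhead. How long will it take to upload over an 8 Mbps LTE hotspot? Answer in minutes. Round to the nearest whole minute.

5 minutes

Audio total: 96 + 168 = 264 kbps = 0.264 Mbps.
Total bitrate: 2.064 Mbps.
File: 2.064 Mbps × 1080 s = 2229.1 Mb.
With 1% container overhead: ×1.01. → 2251.4 Mb.
At 8 Mbps: 2251.4 / 8 = 281.4 s ≈ 4.69 minutes.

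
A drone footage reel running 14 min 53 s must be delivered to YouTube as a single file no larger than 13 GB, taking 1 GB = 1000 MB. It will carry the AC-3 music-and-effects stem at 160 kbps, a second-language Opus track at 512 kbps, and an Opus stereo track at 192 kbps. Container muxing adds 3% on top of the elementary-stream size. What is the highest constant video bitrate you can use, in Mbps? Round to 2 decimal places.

Budget: 13 GB = 104000.0 Mb.
Stream payload after overhead: 104000.0 / 1.03 = 100970.9 Mb.
14 min 53 s = 893 s
Total bitrate budget: 100970.9 Mb / 893 s = 113.069 Mbps.
Audio total: 160 + 512 + 192 = 864 kbps = 0.864 Mbps.
Video: 113.069 − 0.864 = 112.205 Mbps.

112.21 Mbps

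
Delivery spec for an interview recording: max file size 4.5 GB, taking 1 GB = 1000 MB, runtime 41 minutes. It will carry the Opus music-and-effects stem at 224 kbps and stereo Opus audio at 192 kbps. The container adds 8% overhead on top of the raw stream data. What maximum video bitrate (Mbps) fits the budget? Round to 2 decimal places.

13.13 Mbps

Budget: 4.5 GB = 36000.0 Mb.
Stream payload after overhead: 36000.0 / 1.08 = 33333.3 Mb.
41 min = 2460 s
Total bitrate budget: 33333.3 Mb / 2460 s = 13.550 Mbps.
Audio total: 224 + 192 = 416 kbps = 0.416 Mbps.
Video: 13.550 − 0.416 = 13.134 Mbps.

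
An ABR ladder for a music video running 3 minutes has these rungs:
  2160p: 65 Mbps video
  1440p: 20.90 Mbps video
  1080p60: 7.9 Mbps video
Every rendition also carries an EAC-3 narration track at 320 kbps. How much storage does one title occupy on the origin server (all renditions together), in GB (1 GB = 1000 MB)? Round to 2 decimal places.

3 min = 180 s
Audio: 320 kbps = 0.320 Mbps.
Sum of rendition bitrates: (65+0.320) + (20.90+0.320) + (7.9+0.320) = 94.760 Mbps.
× 180 s = 17,057 Mb = 2,132 MB = 2.132 GB.

2.13 GB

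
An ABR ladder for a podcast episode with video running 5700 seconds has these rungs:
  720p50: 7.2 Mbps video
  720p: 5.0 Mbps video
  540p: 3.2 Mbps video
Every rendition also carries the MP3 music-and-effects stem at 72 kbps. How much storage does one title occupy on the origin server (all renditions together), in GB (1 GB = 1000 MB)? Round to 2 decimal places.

11.13 GB

Audio: 72 kbps = 0.072 Mbps.
Sum of rendition bitrates: (7.2+0.072) + (5.0+0.072) + (3.2+0.072) = 15.616 Mbps.
× 5700 s = 89,011 Mb = 11,126 MB = 11.13 GB.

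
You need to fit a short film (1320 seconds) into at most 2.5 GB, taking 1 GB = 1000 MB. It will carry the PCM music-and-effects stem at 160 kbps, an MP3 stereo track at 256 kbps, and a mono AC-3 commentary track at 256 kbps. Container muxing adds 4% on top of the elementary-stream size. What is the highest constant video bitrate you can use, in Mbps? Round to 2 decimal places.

13.90 Mbps

Budget: 2.5 GB = 20000.0 Mb.
Stream payload after overhead: 20000.0 / 1.04 = 19230.8 Mb.
Total bitrate budget: 19230.8 Mb / 1320 s = 14.569 Mbps.
Audio total: 160 + 256 + 256 = 672 kbps = 0.672 Mbps.
Video: 14.569 − 0.672 = 13.897 Mbps.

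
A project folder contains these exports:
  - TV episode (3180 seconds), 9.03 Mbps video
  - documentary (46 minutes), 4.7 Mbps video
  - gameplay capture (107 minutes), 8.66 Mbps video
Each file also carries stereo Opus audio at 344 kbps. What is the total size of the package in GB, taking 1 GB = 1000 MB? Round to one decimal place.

12.7 GB

Audio: 344 kbps = 0.344 Mbps.
TV episode: 9.374 Mbps × 3180 s = 29809.3 Mb
documentary: 5.044 Mbps × 2760 s = 13921.4 Mb
gameplay capture: 9.004 Mbps × 6420 s = 57805.7 Mb
Total: 101536.4 Mb = 12692.1 MB.
= 12.69 GB.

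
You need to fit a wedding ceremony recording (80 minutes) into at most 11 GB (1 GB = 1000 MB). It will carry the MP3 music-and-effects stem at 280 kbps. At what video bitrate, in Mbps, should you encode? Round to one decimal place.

Budget: 11 GB = 88000.0 Mb.
80 min = 4800 s
Total bitrate budget: 88000.0 Mb / 4800 s = 18.333 Mbps.
Audio: 280 kbps = 0.280 Mbps.
Video: 18.333 − 0.280 = 18.053 Mbps.

18.1 Mbps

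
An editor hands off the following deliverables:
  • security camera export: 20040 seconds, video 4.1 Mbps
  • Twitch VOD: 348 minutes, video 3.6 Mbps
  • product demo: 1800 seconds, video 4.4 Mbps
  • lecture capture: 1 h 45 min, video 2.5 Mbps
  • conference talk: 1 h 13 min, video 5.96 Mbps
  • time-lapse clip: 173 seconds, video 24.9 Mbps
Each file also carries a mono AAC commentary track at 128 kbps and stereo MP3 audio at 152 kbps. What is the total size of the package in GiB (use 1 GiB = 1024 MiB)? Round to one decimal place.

26.4 GiB

Audio total: 128 + 152 = 280 kbps = 0.280 Mbps.
security camera export: 4.380 Mbps × 20040 s = 87775.2 Mb
Twitch VOD: 3.880 Mbps × 20880 s = 81014.4 Mb
product demo: 4.680 Mbps × 1800 s = 8424.0 Mb
lecture capture: 2.780 Mbps × 6300 s = 17514.0 Mb
conference talk: 6.240 Mbps × 4380 s = 27331.2 Mb
time-lapse clip: 25.180 Mbps × 173 s = 4356.1 Mb
Total: 226414.9 Mb = 28301.9 MB.
= 26.36 GiB.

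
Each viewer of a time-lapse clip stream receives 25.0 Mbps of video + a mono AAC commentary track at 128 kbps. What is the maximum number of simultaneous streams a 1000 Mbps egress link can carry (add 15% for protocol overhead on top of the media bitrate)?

34

Audio: 128 kbps = 0.128 Mbps.
Per-viewer media rate: 25.128 Mbps.
On the wire with 15% overhead: 28.897 Mbps.
1000 Mbps = 1,000 Mbps; 1,000 / 28.897 = 34.61 → 34 viewers.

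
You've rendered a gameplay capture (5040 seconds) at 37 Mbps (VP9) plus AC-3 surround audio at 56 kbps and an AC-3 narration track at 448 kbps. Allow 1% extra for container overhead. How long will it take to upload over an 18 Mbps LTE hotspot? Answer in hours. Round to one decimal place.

Audio total: 56 + 448 = 504 kbps = 0.504 Mbps.
Total bitrate: 37.504 Mbps.
File: 37.504 Mbps × 5040 s = 189020.2 Mb.
With 1% container overhead: ×1.01. → 190910.4 Mb.
At 18 Mbps: 190910.4 / 18 = 10606.1 s ≈ 2.95 hours.

2.9 hours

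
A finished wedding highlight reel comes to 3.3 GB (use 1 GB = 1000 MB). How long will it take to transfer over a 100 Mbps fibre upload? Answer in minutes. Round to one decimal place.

File: 3.3 GB = 26400.0 Mb.
At 100 Mbps: 26400.0 / 100 = 264.0 s ≈ 4.4 minutes.

4.4 minutes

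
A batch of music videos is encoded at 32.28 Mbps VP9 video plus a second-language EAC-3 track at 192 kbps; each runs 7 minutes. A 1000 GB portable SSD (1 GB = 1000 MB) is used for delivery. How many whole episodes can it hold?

7 min = 420 s
Audio: 192 kbps = 0.192 Mbps.
Total bitrate: 32.472 Mbps.
Per item: 32.472 Mbps × 420 s = 13,638 Mb = 1,705 MB.
Capacity: 1000 GB = 8,000,000 Mb; 586.59 items → 586 complete.

586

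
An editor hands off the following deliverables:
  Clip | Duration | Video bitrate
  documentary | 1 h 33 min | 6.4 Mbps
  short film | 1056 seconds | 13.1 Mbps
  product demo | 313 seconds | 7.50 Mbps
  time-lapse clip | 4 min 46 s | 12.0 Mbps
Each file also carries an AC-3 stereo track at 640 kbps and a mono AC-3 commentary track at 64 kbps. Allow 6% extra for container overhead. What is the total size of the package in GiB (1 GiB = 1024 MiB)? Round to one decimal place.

Audio total: 640 + 64 = 704 kbps = 0.704 Mbps.
documentary: 7.104 Mbps × 5580 s × 1.06 = 42018.7 Mb
short film: 13.804 Mbps × 1056 s × 1.06 = 15451.6 Mb
product demo: 8.204 Mbps × 313 s × 1.06 = 2721.9 Mb
time-lapse clip: 12.704 Mbps × 286 s × 1.06 = 3851.3 Mb
Total: 64043.7 Mb = 8005.5 MB.
= 7.456 GiB.

7.5 GiB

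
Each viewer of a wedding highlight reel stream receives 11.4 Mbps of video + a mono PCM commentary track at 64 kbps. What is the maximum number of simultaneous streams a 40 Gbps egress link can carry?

3489

Audio: 64 kbps = 0.064 Mbps.
Per-viewer media rate: 11.464 Mbps.
40 Gbps = 40,000 Mbps; 40,000 / 11.464 = 3489.18 → 3489 viewers.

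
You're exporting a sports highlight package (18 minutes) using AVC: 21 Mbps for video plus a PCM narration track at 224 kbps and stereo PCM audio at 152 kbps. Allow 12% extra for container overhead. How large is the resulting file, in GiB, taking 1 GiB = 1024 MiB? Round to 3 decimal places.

3.010 GiB

18 min = 1080 s
Audio total: 224 + 152 = 376 kbps = 0.376 Mbps.
Total bitrate: 21 + 0.376 = 21.376 Mbps.
Stream data: 21.376 Mbps × 1080 s = 23086.1 Mb.
With 12% container overhead: ×1.12.
25,856 Mb = 3,232,051,200 bytes ÷ 1,073,741,824 = 3.010 GiB.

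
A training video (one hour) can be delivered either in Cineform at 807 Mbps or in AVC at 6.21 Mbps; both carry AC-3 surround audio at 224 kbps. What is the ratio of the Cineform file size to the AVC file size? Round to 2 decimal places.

125.46

1 h = 3600 s
Audio: 224 kbps = 0.224 Mbps.
Cineform: 807.224 Mbps × 3600 s = 2906006.4 Mb = 363.251 GB.
AVC: 6.434 Mbps × 3600 s = 23162.4 Mb = 2.895 GB.
Ratio: 363.251 / 2.895 = 125.462.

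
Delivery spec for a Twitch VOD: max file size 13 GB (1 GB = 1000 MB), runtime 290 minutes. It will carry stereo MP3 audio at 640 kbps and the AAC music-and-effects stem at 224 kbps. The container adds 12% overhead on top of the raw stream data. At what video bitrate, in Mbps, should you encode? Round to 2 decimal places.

4.47 Mbps

Budget: 13 GB = 104000.0 Mb.
Stream payload after overhead: 104000.0 / 1.12 = 92857.1 Mb.
290 min = 17400 s
Total bitrate budget: 92857.1 Mb / 17400 s = 5.337 Mbps.
Audio total: 640 + 224 = 864 kbps = 0.864 Mbps.
Video: 5.337 − 0.864 = 4.473 Mbps.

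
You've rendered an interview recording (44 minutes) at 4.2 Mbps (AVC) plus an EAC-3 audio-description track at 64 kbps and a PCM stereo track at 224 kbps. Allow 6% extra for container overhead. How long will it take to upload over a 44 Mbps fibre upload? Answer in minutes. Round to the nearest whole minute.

5 minutes

44 min = 2640 s
Audio total: 64 + 224 = 288 kbps = 0.288 Mbps.
Total bitrate: 4.488 Mbps.
File: 4.488 Mbps × 2640 s = 11848.3 Mb.
With 6% container overhead: ×1.06. → 12559.2 Mb.
At 44 Mbps: 12559.2 / 44 = 285.4 s ≈ 4.76 minutes.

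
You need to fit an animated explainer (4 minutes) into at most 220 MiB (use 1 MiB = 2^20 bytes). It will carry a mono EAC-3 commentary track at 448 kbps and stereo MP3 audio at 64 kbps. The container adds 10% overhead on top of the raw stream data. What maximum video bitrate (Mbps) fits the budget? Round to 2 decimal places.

Budget: 220 MiB = 1845.5 Mb.
Stream payload after overhead: 1845.5 / 1.10 = 1677.7 Mb.
4 min = 240 s
Total bitrate budget: 1677.7 Mb / 240 s = 6.991 Mbps.
Audio total: 448 + 64 = 512 kbps = 0.512 Mbps.
Video: 6.991 − 0.512 = 6.479 Mbps.

6.48 Mbps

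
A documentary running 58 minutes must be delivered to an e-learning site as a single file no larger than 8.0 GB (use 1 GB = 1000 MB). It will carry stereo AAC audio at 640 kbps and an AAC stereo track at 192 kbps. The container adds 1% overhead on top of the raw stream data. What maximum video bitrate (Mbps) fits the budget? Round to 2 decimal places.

17.38 Mbps

Budget: 8.0 GB = 64000.0 Mb.
Stream payload after overhead: 64000.0 / 1.01 = 63366.3 Mb.
58 min = 3480 s
Total bitrate budget: 63366.3 Mb / 3480 s = 18.209 Mbps.
Audio total: 640 + 192 = 832 kbps = 0.832 Mbps.
Video: 18.209 − 0.832 = 17.377 Mbps.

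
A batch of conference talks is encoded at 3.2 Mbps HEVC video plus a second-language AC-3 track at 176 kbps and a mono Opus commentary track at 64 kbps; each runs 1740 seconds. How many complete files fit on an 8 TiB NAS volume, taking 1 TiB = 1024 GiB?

Audio total: 176 + 64 = 240 kbps = 0.240 Mbps.
Total bitrate: 3.440 Mbps.
Per item: 3.440 Mbps × 1740 s = 5,986 Mb = 748.2 MB.
Capacity: 8 TiB = 70,368,744 Mb; 11756.34 items → 11756 complete.

11756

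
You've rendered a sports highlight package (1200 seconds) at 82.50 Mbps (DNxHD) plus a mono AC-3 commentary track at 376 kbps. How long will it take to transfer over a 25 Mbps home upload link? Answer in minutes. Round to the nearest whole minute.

66 minutes

Audio: 376 kbps = 0.376 Mbps.
Total bitrate: 82.876 Mbps.
File: 82.876 Mbps × 1200 s = 99451.2 Mb.
At 25 Mbps: 99451.2 / 25 = 3978.0 s ≈ 66.3 minutes.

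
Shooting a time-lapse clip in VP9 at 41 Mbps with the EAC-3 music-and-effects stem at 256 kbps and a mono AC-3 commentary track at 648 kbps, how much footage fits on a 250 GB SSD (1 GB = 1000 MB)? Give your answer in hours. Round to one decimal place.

13.3 hours

Audio total: 256 + 648 = 904 kbps = 0.904 Mbps.
Total bitrate: 41 + 0.904 = 41.904 Mbps.
Capacity: 250 GB = 2,000,000 Mb.
Recording time: 2,000,000 / 41.904 = 47,728 s ≈ 13.3 hours.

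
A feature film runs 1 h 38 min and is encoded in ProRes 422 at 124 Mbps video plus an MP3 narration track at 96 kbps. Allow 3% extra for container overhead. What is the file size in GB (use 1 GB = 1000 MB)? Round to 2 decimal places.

93.95 GB

1 h 38 min = 98 min = 5880 s
Audio: 96 kbps = 0.096 Mbps.
Total bitrate: 124 + 0.096 = 124.096 Mbps.
Stream data: 124.096 Mbps × 5880 s = 729684.5 Mb.
With 3% container overhead: ×1.03.
751,575 Mb ÷ 8 = 93,947 MB → 93.95 GB.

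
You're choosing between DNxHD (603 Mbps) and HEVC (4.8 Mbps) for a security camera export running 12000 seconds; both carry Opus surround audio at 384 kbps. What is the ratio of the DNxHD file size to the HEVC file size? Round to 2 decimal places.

116.39

Audio: 384 kbps = 0.384 Mbps.
DNxHD: 603.384 Mbps × 12000 s = 7240608.0 Mb = 842.918 GiB.
HEVC: 5.184 Mbps × 12000 s = 62208.0 Mb = 7.242 GiB.
Ratio: 842.918 / 7.242 = 116.394.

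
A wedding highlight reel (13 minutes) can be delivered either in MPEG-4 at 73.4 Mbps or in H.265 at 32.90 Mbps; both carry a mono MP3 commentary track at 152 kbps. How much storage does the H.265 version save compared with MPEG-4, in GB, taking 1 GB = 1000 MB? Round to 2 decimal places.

3.95 GB

13 min = 780 s
Audio: 152 kbps = 0.152 Mbps.
MPEG-4: 73.552 Mbps × 780 s = 57370.6 Mb = 7.171 GB.
H.265: 33.052 Mbps × 780 s = 25780.6 Mb = 3.223 GB.
Saving: 7.171 − 3.223 = 3.949 GB.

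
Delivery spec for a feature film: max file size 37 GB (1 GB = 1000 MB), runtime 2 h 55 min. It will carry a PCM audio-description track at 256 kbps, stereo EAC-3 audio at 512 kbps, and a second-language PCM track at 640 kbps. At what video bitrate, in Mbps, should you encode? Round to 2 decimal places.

26.78 Mbps

Budget: 37 GB = 296000.0 Mb.
2 h 55 min = 175 min = 10500 s
Total bitrate budget: 296000.0 Mb / 10500 s = 28.190 Mbps.
Audio total: 256 + 512 + 640 = 1408 kbps = 1.408 Mbps.
Video: 28.190 − 1.408 = 26.782 Mbps.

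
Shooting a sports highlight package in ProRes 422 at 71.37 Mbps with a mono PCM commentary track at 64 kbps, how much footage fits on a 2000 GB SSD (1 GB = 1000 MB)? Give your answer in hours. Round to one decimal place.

Audio: 64 kbps = 0.064 Mbps.
Total bitrate: 71.37 + 0.064 = 71.434 Mbps.
Capacity: 2000 GB = 16,000,000 Mb.
Recording time: 16,000,000 / 71.434 = 223,983 s ≈ 62.2 hours.

62.2 hours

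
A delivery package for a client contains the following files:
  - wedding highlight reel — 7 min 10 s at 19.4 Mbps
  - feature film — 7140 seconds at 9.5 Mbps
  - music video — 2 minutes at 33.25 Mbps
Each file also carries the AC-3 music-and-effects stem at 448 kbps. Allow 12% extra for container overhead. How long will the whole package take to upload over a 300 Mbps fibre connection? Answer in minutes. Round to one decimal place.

Audio: 448 kbps = 0.448 Mbps.
wedding highlight reel: 19.848 Mbps × 430 s × 1.12 = 9558.8 Mb
feature film: 9.948 Mbps × 7140 s × 1.12 = 79552.2 Mb
music video: 33.698 Mbps × 120 s × 1.12 = 4529.0 Mb
Total: 93640.0 Mb = 11705.0 MB.
At 300 Mbps: 93640.0 / 300 = 312 s ≈ 5.2 minutes.

5.2 minutes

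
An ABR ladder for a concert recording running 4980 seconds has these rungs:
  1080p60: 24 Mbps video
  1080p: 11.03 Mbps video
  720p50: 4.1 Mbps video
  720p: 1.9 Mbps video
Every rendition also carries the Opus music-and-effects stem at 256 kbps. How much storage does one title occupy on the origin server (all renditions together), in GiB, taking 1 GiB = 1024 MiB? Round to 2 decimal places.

Audio: 256 kbps = 0.256 Mbps.
Sum of rendition bitrates: (24+0.256) + (11.03+0.256) + (4.1+0.256) + (1.9+0.256) = 42.054 Mbps.
× 4980 s = 209,429 Mb = 26,179 MB = 24.38 GiB.

24.38 GiB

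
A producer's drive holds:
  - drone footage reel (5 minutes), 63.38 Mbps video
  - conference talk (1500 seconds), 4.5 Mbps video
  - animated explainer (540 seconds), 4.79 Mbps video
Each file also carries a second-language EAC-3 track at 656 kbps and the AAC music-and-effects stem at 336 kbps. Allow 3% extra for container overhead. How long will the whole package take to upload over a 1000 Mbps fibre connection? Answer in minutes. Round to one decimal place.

Audio total: 656 + 336 = 992 kbps = 0.992 Mbps.
drone footage reel: 64.372 Mbps × 300 s × 1.03 = 19890.9 Mb
conference talk: 5.492 Mbps × 1500 s × 1.03 = 8485.1 Mb
animated explainer: 5.782 Mbps × 540 s × 1.03 = 3215.9 Mb
Total: 31592.0 Mb = 3949.0 MB.
At 1000 Mbps: 31592.0 / 1000 = 32 s ≈ 0.527 minutes.

0.5 minutes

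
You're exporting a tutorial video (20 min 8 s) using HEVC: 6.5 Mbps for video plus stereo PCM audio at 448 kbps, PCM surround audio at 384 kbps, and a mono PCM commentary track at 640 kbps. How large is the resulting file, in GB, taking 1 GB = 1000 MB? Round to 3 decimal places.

1.204 GB

20 min 8 s = 1208 s
Audio total: 448 + 384 + 640 = 1472 kbps = 1.472 Mbps.
Total bitrate: 6.5 + 1.472 = 7.972 Mbps.
Stream data: 7.972 Mbps × 1208 s = 9630.2 Mb.
9,630 Mb ÷ 8 = 1,204 MB → 1.204 GB.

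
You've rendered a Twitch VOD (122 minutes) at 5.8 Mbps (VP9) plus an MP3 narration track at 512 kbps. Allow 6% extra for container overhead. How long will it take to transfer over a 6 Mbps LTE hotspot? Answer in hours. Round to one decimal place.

2.3 hours

122 min = 7320 s
Audio: 512 kbps = 0.512 Mbps.
Total bitrate: 6.312 Mbps.
File: 6.312 Mbps × 7320 s = 46203.8 Mb.
With 6% container overhead: ×1.06. → 48976.1 Mb.
At 6 Mbps: 48976.1 / 6 = 8162.7 s ≈ 2.27 hours.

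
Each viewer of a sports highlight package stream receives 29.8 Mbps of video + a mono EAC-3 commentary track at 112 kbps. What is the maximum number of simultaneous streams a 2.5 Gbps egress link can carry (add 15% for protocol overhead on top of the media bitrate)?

72

Audio: 112 kbps = 0.112 Mbps.
Per-viewer media rate: 29.912 Mbps.
On the wire with 15% overhead: 34.399 Mbps.
2.5 Gbps = 2,500 Mbps; 2,500 / 34.399 = 72.68 → 72 viewers.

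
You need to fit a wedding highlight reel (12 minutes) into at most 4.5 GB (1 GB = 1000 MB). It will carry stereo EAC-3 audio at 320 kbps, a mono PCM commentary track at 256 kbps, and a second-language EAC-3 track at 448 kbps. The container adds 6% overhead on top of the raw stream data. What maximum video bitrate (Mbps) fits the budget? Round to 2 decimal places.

Budget: 4.5 GB = 36000.0 Mb.
Stream payload after overhead: 36000.0 / 1.06 = 33962.3 Mb.
12 min = 720 s
Total bitrate budget: 33962.3 Mb / 720 s = 47.170 Mbps.
Audio total: 320 + 256 + 448 = 1024 kbps = 1.024 Mbps.
Video: 47.170 − 1.024 = 46.146 Mbps.

46.15 Mbps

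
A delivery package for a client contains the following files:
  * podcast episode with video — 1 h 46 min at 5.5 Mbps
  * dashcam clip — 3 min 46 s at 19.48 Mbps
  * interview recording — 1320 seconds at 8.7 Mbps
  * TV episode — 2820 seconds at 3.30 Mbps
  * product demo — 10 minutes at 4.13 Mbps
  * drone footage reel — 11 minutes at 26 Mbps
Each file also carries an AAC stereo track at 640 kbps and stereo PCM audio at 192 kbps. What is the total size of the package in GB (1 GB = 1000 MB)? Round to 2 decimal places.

Audio total: 640 + 192 = 832 kbps = 0.832 Mbps.
podcast episode with video: 6.332 Mbps × 6360 s = 40271.5 Mb
dashcam clip: 20.312 Mbps × 226 s = 4590.5 Mb
interview recording: 9.532 Mbps × 1320 s = 12582.2 Mb
TV episode: 4.132 Mbps × 2820 s = 11652.2 Mb
product demo: 4.962 Mbps × 600 s = 2977.2 Mb
drone footage reel: 26.832 Mbps × 660 s = 17709.1 Mb
Total: 89782.8 Mb = 11222.9 MB.
= 11.22 GB.

11.22 GB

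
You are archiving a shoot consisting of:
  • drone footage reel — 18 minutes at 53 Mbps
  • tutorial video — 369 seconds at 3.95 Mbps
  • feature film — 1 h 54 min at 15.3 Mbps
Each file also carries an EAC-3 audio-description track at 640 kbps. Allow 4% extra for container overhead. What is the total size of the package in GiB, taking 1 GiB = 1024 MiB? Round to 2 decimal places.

20.42 GiB

Audio: 640 kbps = 0.640 Mbps.
drone footage reel: 53.640 Mbps × 1080 s × 1.04 = 60248.4 Mb
tutorial video: 4.590 Mbps × 369 s × 1.04 = 1761.5 Mb
feature film: 15.940 Mbps × 6840 s × 1.04 = 113390.8 Mb
Total: 175400.7 Mb = 21925.1 MB.
= 20.42 GiB.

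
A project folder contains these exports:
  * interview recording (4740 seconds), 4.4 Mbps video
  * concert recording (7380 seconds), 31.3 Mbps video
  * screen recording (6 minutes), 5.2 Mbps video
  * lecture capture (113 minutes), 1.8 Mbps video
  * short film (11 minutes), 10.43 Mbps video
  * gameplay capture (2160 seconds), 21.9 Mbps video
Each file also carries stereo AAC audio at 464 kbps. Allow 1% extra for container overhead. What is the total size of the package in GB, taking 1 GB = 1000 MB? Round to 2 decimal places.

Audio: 464 kbps = 0.464 Mbps.
interview recording: 4.864 Mbps × 4740 s × 1.01 = 23285.9 Mb
concert recording: 31.764 Mbps × 7380 s × 1.01 = 236762.5 Mb
screen recording: 5.664 Mbps × 360 s × 1.01 = 2059.4 Mb
lecture capture: 2.264 Mbps × 6780 s × 1.01 = 15503.4 Mb
short film: 10.894 Mbps × 660 s × 1.01 = 7261.9 Mb
gameplay capture: 22.364 Mbps × 2160 s × 1.01 = 48789.3 Mb
Total: 333662.5 Mb = 41707.8 MB.
= 41.71 GB.

41.71 GB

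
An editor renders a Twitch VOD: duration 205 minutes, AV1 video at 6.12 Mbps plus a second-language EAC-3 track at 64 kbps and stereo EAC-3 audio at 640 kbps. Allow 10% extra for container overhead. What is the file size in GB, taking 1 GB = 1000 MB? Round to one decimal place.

205 min = 12300 s
Audio total: 64 + 640 = 704 kbps = 0.704 Mbps.
Total bitrate: 6.12 + 0.704 = 6.824 Mbps.
Stream data: 6.824 Mbps × 12300 s = 83935.2 Mb.
With 10% container overhead: ×1.10.
92,329 Mb ÷ 8 = 11,541 MB → 11.54 GB.

11.5 GB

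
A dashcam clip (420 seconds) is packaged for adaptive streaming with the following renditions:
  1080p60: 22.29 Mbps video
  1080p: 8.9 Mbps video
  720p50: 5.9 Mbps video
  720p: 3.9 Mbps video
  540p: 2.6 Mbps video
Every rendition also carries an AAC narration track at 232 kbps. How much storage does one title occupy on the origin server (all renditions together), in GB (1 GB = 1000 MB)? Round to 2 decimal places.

Audio: 232 kbps = 0.232 Mbps.
Sum of rendition bitrates: (22.29+0.232) + (8.9+0.232) + (5.9+0.232) + (3.9+0.232) + (2.6+0.232) = 44.750 Mbps.
× 420 s = 18,795 Mb = 2,349 MB = 2.349 GB.

2.35 GB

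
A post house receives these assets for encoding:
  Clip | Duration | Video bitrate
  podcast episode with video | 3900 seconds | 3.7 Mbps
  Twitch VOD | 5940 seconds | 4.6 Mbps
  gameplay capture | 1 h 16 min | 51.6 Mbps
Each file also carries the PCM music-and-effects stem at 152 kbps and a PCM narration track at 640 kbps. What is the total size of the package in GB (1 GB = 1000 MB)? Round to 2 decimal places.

Audio total: 152 + 640 = 792 kbps = 0.792 Mbps.
podcast episode with video: 4.492 Mbps × 3900 s = 17518.8 Mb
Twitch VOD: 5.392 Mbps × 5940 s = 32028.5 Mb
gameplay capture: 52.392 Mbps × 4560 s = 238907.5 Mb
Total: 288454.8 Mb = 36056.8 MB.
= 36.06 GB.

36.06 GB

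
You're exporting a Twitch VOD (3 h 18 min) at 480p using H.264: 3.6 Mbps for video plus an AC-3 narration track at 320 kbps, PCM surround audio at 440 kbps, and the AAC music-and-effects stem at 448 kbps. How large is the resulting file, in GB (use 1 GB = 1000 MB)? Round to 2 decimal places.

3 h 18 min = 198 min = 11880 s
Audio total: 320 + 440 + 448 = 1208 kbps = 1.208 Mbps.
Total bitrate: 3.6 + 1.208 = 4.808 Mbps.
Stream data: 4.808 Mbps × 11880 s = 57119.0 Mb.
57,119 Mb ÷ 8 = 7,140 MB → 7.140 GB.

7.14 GB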